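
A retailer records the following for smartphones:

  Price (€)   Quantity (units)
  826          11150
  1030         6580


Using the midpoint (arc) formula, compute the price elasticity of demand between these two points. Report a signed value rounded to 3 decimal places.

-2.345

%ΔQ = (6580 − 11150) / [(11150 + 6580)/2] = -4570/8865 = -0.515510…
%ΔP = (1030 − 826) / [(826 + 1030)/2] = 204/928 = 0.219827…
Arc Ed = %ΔQ / %ΔP = (-4570/8865) / (204/928) = -2.34506…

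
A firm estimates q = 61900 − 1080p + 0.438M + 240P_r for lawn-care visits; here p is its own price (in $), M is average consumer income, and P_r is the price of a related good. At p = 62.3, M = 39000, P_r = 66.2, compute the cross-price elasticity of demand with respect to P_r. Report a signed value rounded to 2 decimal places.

0.58

At the given values, q = 61900 − 1080(62.3) + 0.438(39000) + 240(66.2) = 27586.
∂q/∂P_r = 240.
E = (240) × (66.2/27586) = 0.5759…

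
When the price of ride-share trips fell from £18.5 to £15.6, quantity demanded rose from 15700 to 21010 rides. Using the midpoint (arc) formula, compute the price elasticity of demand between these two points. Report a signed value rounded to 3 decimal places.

-1.701

%ΔQ = (21010 − 15700) / [(15700 + 21010)/2] = 5310/18355 = 0.289294…
%ΔP = (15.6 − 18.5) / [(18.5 + 15.6)/2] = -2.9/17.05 = -0.170087…
Arc Ed = %ΔQ / %ΔP = (5310/18355) / (-2.9/17.05) = -1.70085…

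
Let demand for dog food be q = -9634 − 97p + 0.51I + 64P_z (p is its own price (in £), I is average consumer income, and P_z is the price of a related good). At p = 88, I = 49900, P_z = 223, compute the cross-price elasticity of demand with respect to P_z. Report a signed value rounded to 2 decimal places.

At the given values, q = -9634 − 97(88) + 0.51(49900) + 64(223) = 21551.
∂q/∂P_z = 64.
E = (64) × (223/21551) = 0.6622…

0.66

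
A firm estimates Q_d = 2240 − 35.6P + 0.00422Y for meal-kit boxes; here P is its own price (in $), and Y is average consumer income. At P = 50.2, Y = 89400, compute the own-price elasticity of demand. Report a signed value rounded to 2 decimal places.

-2.15

At the given values, Q_d = 2240 − 35.6(50.2) + 0.00422(89400) = 830.148.
∂Q_d/∂P = −35.6.
E = (-35.6) × (50.2/830.148) = -2.1527…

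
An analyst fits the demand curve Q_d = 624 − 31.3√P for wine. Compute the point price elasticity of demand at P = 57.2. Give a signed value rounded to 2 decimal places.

-0.31

dQ_d/dP = −31.3/(2√P) = -2.06927. At P = 57.2, Q_d = 387.276.
Ed = (dQ_d/dP)·(P/Q_d) = (-2.06927) × (57.2/387.276) = -0.3056…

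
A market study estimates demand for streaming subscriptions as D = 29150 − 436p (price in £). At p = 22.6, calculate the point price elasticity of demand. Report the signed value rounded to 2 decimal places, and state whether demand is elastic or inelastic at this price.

dD/dp = −436. At p = 22.6, D = 29150 − 436(22.6) = 19296.4.
Ed = (dD/dp)·(p/D) = −436 × (22.6/19296.4) = -0.5106…
|Ed| = 0.51 < 1, so demand is inelastic.

-0.51; inelastic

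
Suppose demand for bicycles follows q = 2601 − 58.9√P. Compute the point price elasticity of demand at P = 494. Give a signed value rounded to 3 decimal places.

dq/dP = −58.9/(2√P) = -1.32502. At P = 494, q = 1291.88.
Ed = (dq/dP)·(P/q) = (-1.32502) × (494/1291.88) = -0.50667…

-0.507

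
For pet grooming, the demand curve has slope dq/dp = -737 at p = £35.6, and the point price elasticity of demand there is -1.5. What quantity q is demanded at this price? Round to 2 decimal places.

17491.47

Ed = (dq/dp)·(p/q) ⇒ q = (dq/dp)·p/Ed = (-737)·35.6/(-1.5) = 17491.4666…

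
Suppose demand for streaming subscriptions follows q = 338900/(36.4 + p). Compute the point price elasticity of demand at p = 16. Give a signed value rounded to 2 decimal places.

dq/dp = −338900/(36.4 + p)² = -123.427. At p = 16, q = 6467.56.
Ed = (dq/dp)·(p/q) = (-123.427) × (16/6467.56) = -0.3053…

-0.31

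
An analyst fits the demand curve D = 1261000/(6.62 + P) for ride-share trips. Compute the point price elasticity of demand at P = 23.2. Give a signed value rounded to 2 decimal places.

-0.78

dD/dP = −1261000/(6.62 + P)² = -1418.08. At P = 23.2, D = 42287.1.
Ed = (dD/dP)·(P/D) = (-1418.08) × (23.2/42287.1) = -0.7780…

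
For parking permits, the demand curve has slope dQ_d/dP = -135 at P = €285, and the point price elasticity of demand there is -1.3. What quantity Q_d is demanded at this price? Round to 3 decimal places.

29596.154

Ed = (dQ_d/dP)·(P/Q_d) ⇒ Q_d = (dQ_d/dP)·P/Ed = (-135)·285/(-1.3) = 29596.15384…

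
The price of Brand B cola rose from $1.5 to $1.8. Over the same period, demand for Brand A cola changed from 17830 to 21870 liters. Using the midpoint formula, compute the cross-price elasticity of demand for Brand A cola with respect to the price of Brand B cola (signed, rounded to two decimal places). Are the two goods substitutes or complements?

%ΔQ_{Brand A cola} = (21870 − 17830)/avg = 4040/19850 = 0.203526…
%ΔP_{Brand B cola} = (1.8 − 1.5)/avg = 0.3/1.65 = 0.181818…
E_cross = (4040/19850) / (0.3/1.65) = 1.1193…
E_cross > 0 ⇒ the goods are substitutes.

1.12; substitutes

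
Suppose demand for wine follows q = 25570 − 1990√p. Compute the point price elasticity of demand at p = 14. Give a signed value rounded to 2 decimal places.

-0.21

dq/dp = −1990/(2√p) = -265.925. At p = 14, q = 18124.1.
Ed = (dq/dp)·(p/q) = (-265.925) × (14/18124.1) = -0.2054…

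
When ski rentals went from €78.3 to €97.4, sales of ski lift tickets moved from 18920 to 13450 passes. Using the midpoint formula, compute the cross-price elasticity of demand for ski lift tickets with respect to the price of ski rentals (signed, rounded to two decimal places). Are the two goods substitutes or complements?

-1.55; complements

%ΔQ_{ski lift tickets} = (13450 − 18920)/avg = -5470/16185 = -0.337967…
%ΔP_{ski rentals} = (97.4 − 78.3)/avg = 19.1/87.85 = 0.217416…
E_cross = (-5470/16185) / (19.1/87.85) = -1.5544…
E_cross < 0 ⇒ the goods are complements.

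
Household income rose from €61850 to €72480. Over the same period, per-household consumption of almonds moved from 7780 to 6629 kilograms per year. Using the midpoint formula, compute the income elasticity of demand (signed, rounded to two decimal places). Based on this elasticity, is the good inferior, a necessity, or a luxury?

-1.01; inferior

%ΔQ = (6629 − 7780)/[( 7780 + 6629)/2] = -1151/7204.5 = -0.159761…
%ΔIncome = (72480 − 61850)/[( 61850 + 72480)/2] = 10630/67165 = 0.158266…
E_income = (-1151/7204.5) / (10630/67165) = -1.0094…
E_income < 0 ⇒ inferior good.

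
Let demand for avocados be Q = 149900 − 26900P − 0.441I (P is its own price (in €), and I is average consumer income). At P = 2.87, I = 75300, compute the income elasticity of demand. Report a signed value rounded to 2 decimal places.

At the given values, Q = 149900 − 26900(2.87) − 0.441(75300) = 39489.7.
∂Q/∂I = -0.441.
E = (-0.441) × (75300/39489.7) = -0.8409…

-0.84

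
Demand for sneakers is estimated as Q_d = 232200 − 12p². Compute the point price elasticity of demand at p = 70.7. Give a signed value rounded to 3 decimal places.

dQ_d/dp = −2·12·p = -1696.8. At p = 70.7, Q_d = 172218.12.
Ed = (dQ_d/dp)·(p/Q_d) = (-1696.8) × (70.7/172218.12) = -0.69658…

-0.697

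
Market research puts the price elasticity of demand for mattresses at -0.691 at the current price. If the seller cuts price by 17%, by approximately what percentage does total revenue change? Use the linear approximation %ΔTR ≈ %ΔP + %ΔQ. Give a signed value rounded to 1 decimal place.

%ΔQ ≈ Ed × %ΔP = (-0.691) × (-17%) = +11.7470%
%ΔTR ≈ %ΔP + %ΔQ = (-17%) + (+11.7470%) = -5.2530%

-5.3%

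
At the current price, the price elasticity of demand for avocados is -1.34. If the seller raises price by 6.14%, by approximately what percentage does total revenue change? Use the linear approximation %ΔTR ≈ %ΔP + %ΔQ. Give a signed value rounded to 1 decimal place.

%ΔQ ≈ Ed × %ΔP = (-1.34) × (+6.14%) = -8.2276%
%ΔTR ≈ %ΔP + %ΔQ = (+6.14%) + (-8.2276%) = -2.0876%

-2.1%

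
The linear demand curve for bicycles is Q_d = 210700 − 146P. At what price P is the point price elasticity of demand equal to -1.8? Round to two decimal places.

927.74

Ed = −146P/(210700 − 146P). Set this equal to -1.8:
146P = 1.8·(210700 − 146P) ⇒ 146P(1 + 1.8) = 1.8·210700
P = 1.8·210700 / (146·2.8) = 927.7397…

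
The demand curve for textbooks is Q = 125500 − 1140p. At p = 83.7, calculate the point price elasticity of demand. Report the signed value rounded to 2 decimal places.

-3.17

dQ/dp = −1140. At p = 83.7, Q = 125500 − 1140(83.7) = 30082.
Ed = (dQ/dp)·(p/Q) = −1140 × (83.7/30082) = -3.1719…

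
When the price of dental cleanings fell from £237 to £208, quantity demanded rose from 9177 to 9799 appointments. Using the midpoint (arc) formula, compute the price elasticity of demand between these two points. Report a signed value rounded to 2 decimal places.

%ΔQ = (9799 − 9177) / [(9177 + 9799)/2] = 622/9488 = 0.065556…
%ΔP = (208 − 237) / [(237 + 208)/2] = -29/222.5 = -0.130337…
Arc Ed = %ΔQ / %ΔP = (622/9488) / (-29/222.5) = -0.5029…

-0.50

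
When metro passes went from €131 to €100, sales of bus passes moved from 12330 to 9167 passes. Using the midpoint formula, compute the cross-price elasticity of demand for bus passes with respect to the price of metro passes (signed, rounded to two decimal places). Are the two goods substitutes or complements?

1.10; substitutes

%ΔQ_{bus passes} = (9167 − 12330)/avg = -3163/10748.5 = -0.294273…
%ΔP_{metro passes} = (100 − 131)/avg = -31/115.5 = -0.268398…
E_cross = (-3163/10748.5) / (-31/115.5) = 1.0964…
E_cross > 0 ⇒ the goods are substitutes.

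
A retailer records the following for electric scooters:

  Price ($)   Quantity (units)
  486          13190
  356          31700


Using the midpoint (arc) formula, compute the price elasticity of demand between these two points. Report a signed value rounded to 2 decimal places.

%ΔQ = (31700 − 13190) / [(13190 + 31700)/2] = 18510/22445 = 0.824682…
%ΔP = (356 − 486) / [(486 + 356)/2] = -130/421 = -0.308788…
Arc Ed = %ΔQ / %ΔP = (18510/22445) / (-130/421) = -2.6707…

-2.67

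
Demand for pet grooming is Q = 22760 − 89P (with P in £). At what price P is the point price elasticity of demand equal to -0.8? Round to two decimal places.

Ed = −89P/(22760 − 89P). Set this equal to -0.8:
89P = 0.8·(22760 − 89P) ⇒ 89P(1 + 0.8) = 0.8·22760
P = 0.8·22760 / (89·1.8) = 113.6579…

113.66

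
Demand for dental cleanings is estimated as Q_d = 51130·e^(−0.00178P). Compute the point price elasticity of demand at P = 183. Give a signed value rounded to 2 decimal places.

dQ_d/dP = −0.00178·Q_d = -65.7096. At P = 183, Q_d = 36915.5.
Ed = (dQ_d/dP)·(P/Q_d) = (-65.7096) × (183/36915.5) = -0.3257…

-0.33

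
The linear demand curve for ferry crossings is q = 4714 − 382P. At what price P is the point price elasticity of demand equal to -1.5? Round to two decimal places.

7.40

Ed = −382P/(4714 − 382P). Set this equal to -1.5:
382P = 1.5·(4714 − 382P) ⇒ 382P(1 + 1.5) = 1.5·4714
P = 1.5·4714 / (382·2.5) = 7.4041…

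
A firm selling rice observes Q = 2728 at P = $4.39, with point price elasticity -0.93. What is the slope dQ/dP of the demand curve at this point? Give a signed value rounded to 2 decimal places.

Ed = (dQ/dP)·(P/Q) ⇒ dQ/dP = Ed·Q/P = (-0.93)·2728/4.39 = -577.9134…

-577.91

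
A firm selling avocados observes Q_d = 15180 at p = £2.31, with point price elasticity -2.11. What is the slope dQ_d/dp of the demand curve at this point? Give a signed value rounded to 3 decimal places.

Ed = (dQ_d/dp)·(p/Q_d) ⇒ dQ_d/dp = Ed·Q_d/p = (-2.11)·15180/2.31 = -13865.71428…

-13865.714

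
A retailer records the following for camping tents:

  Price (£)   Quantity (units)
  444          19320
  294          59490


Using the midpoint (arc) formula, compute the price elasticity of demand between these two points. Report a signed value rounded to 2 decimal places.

-2.51

%ΔQ = (59490 − 19320) / [(19320 + 59490)/2] = 40170/39405 = 1.019413…
%ΔP = (294 − 444) / [(444 + 294)/2] = -150/369 = -0.406504…
Arc Ed = %ΔQ / %ΔP = (40170/39405) / (-150/369) = -2.5077…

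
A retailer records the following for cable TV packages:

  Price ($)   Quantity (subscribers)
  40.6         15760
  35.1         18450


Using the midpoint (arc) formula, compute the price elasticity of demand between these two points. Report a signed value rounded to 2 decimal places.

-1.08

%ΔQ = (18450 − 15760) / [(15760 + 18450)/2] = 2690/17105 = 0.157263…
%ΔP = (35.1 − 40.6) / [(40.6 + 35.1)/2] = -5.5/37.85 = -0.145310…
Arc Ed = %ΔQ / %ΔP = (2690/17105) / (-5.5/37.85) = -1.0822…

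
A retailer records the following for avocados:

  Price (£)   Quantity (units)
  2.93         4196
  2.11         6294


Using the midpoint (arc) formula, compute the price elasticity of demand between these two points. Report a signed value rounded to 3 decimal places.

-1.229

%ΔQ = (6294 − 4196) / [(4196 + 6294)/2] = 2098/5245 = 0.4
%ΔP = (2.11 − 2.93) / [(2.93 + 2.11)/2] = -0.82/2.52 = -0.325396…
Arc Ed = %ΔQ / %ΔP = (2098/5245) / (-0.82/2.52) = -1.22926…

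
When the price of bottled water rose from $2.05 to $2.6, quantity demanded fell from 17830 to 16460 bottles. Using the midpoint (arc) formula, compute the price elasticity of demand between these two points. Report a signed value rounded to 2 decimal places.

-0.34

%ΔQ = (16460 − 17830) / [(17830 + 16460)/2] = -1370/17145 = -0.079906…
%ΔP = (2.6 − 2.05) / [(2.05 + 2.6)/2] = 0.55/2.325 = 0.236559…
Arc Ed = %ΔQ / %ΔP = (-1370/17145) / (0.55/2.325) = -0.3377…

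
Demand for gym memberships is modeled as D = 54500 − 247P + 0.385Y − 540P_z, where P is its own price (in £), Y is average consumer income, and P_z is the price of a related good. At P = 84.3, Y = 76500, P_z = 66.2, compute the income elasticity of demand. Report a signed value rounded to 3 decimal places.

1.076

At the given values, D = 54500 − 247(84.3) + 0.385(76500) − 540(66.2) = 27382.4.
∂D/∂Y = 0.385.
E = (0.385) × (76500/27382.4) = 1.07559…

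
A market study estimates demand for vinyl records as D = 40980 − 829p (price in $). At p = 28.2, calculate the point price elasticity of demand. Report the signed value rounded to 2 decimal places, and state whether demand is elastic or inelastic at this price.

-1.33; elastic

dD/dp = −829. At p = 28.2, D = 40980 − 829(28.2) = 17602.2.
Ed = (dD/dp)·(p/D) = −829 × (28.2/17602.2) = -1.3281…
|Ed| = 1.33 > 1, so demand is elastic.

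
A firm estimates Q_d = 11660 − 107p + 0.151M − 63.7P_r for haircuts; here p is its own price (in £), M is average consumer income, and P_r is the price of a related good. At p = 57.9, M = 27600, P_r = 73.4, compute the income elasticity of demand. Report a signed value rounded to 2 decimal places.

0.84

At the given values, Q_d = 11660 − 107(57.9) + 0.151(27600) − 63.7(73.4) = 4956.72.
∂Q_d/∂M = 0.151.
E = (0.151) × (27600/4956.72) = 0.8407…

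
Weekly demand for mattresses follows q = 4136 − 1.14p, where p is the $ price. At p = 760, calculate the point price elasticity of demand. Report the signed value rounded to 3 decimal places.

dq/dp = −1.14. At p = 760, q = 4136 − 1.14(760) = 3269.6.
Ed = (dq/dp)·(p/q) = −1.14 × (760/3269.6) = -0.26498…

-0.265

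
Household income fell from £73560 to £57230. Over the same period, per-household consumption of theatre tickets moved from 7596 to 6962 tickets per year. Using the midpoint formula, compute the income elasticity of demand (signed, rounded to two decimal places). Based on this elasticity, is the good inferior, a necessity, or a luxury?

0.35; necessity

%ΔQ = (6962 − 7596)/[( 7596 + 6962)/2] = -634/7279 = -0.087099…
%ΔIncome = (57230 − 73560)/[( 73560 + 57230)/2] = -16330/65395 = -0.249713…
E_income = (-634/7279) / (-16330/65395) = 0.3487…
0 < E_income < 1 ⇒ normal good, necessity.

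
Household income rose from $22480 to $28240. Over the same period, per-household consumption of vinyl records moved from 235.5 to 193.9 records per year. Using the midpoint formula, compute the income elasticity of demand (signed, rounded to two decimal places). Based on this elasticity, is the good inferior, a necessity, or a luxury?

%ΔQ = (193.9 − 235.5)/[( 235.5 + 193.9)/2] = -41.6/214.7 = -0.193758…
%ΔIncome = (28240 − 22480)/[( 22480 + 28240)/2] = 5760/25360 = 0.227129…
E_income = (-41.6/214.7) / (5760/25360) = -0.8530…
E_income < 0 ⇒ inferior good.

-0.85; inferior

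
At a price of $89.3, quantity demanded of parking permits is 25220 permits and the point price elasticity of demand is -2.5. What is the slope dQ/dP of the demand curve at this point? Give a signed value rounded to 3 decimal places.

Ed = (dQ/dP)·(P/Q) ⇒ dQ/dP = Ed·Q/P = (-2.5)·25220/89.3 = -706.04703…

-706.047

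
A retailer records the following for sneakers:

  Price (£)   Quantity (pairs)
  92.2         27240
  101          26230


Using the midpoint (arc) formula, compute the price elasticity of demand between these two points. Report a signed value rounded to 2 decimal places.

%ΔQ = (26230 − 27240) / [(27240 + 26230)/2] = -1010/26735 = -0.037778…
%ΔP = (101 − 92.2) / [(92.2 + 101)/2] = 8.8/96.6 = 0.091097…
Arc Ed = %ΔQ / %ΔP = (-1010/26735) / (8.8/96.6) = -0.4147…

-0.41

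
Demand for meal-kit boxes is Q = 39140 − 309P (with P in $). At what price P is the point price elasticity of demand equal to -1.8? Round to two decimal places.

Ed = −309P/(39140 − 309P). Set this equal to -1.8:
309P = 1.8·(39140 − 309P) ⇒ 309P(1 + 1.8) = 1.8·39140
P = 1.8·39140 / (309·2.8) = 81.4285…

81.43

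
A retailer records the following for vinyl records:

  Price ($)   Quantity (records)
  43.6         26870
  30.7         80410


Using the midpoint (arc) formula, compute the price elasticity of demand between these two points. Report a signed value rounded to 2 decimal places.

%ΔQ = (80410 − 26870) / [(26870 + 80410)/2] = 53540/53640 = 0.998135…
%ΔP = (30.7 − 43.6) / [(43.6 + 30.7)/2] = -12.9/37.15 = -0.347240…
Arc Ed = %ΔQ / %ΔP = (53540/53640) / (-12.9/37.15) = -2.8744…

-2.87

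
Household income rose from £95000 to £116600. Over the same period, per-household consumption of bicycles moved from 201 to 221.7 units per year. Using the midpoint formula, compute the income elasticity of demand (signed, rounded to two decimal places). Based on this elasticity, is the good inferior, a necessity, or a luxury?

0.48; necessity

%ΔQ = (221.7 − 201)/[( 201 + 221.7)/2] = 20.7/211.35 = 0.097941…
%ΔIncome = (116600 − 95000)/[( 95000 + 116600)/2] = 21600/105800 = 0.204158…
E_income = (20.7/211.35) / (21600/105800) = 0.4797…
0 < E_income < 1 ⇒ normal good, necessity.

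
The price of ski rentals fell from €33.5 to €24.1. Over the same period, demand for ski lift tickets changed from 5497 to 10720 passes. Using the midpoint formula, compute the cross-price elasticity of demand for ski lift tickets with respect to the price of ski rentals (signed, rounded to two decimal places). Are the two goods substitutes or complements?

%ΔQ_{ski lift tickets} = (10720 − 5497)/avg = 5223/8108.5 = 0.644138…
%ΔP_{ski rentals} = (24.1 − 33.5)/avg = -9.4/28.8 = -0.326388…
E_cross = (5223/8108.5) / (-9.4/28.8) = -1.9735…
E_cross < 0 ⇒ the goods are complements.

-1.97; complements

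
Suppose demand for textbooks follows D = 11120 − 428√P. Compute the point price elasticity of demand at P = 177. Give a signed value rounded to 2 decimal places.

dD/dP = −428/(2√P) = -16.0852. At P = 177, D = 5425.83.
Ed = (dD/dP)·(P/D) = (-16.0852) × (177/5425.83) = -0.5247…

-0.52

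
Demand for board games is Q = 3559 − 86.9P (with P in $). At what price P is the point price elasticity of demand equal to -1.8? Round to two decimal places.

Ed = −86.9P/(3559 − 86.9P). Set this equal to -1.8:
86.9P = 1.8·(3559 − 86.9P) ⇒ 86.9P(1 + 1.8) = 1.8·3559
P = 1.8·3559 / (86.9·2.8) = 26.3282…

26.33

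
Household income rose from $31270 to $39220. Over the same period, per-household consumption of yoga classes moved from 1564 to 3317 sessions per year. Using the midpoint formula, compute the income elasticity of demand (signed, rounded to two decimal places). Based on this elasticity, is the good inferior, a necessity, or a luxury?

3.18; luxury

%ΔQ = (3317 − 1564)/[( 1564 + 3317)/2] = 1753/2440.5 = 0.718295…
%ΔIncome = (39220 − 31270)/[( 31270 + 39220)/2] = 7950/35245 = 0.225563…
E_income = (1753/2440.5) / (7950/35245) = 3.1844…
E_income > 1 ⇒ normal good, luxury.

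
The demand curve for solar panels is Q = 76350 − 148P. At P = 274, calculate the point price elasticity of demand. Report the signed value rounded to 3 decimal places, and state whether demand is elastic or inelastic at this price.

dQ/dP = −148. At P = 274, Q = 76350 − 148(274) = 35798.
Ed = (dQ/dP)·(P/Q) = −148 × (274/35798) = -1.13280…
|Ed| = 1.133 > 1, so demand is elastic.

-1.133; elastic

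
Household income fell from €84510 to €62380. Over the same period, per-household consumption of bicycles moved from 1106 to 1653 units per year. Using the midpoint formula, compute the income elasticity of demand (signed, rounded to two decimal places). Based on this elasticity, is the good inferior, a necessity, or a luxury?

-1.32; inferior

%ΔQ = (1653 − 1106)/[( 1106 + 1653)/2] = 547/1379.5 = 0.396520…
%ΔIncome = (62380 − 84510)/[( 84510 + 62380)/2] = -22130/73445 = -0.301313…
E_income = (547/1379.5) / (-22130/73445) = -1.3159…
E_income < 0 ⇒ inferior good.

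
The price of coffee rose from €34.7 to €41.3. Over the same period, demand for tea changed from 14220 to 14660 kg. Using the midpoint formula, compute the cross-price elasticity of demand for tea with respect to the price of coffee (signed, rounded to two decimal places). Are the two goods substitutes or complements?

0.18; substitutes

%ΔQ_{tea} = (14660 − 14220)/avg = 440/14440 = 0.030470…
%ΔP_{coffee} = (41.3 − 34.7)/avg = 6.6/38 = 0.173684…
E_cross = (440/14440) / (6.6/38) = 0.1754…
E_cross > 0 ⇒ the goods are substitutes.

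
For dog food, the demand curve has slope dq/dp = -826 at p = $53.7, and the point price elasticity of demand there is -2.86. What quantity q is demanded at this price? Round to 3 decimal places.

15509.161

Ed = (dq/dp)·(p/q) ⇒ q = (dq/dp)·p/Ed = (-826)·53.7/(-2.86) = 15509.16083…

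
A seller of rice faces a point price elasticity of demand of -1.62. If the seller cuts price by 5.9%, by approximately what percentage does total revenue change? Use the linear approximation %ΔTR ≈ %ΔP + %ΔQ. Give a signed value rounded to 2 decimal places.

%ΔQ ≈ Ed × %ΔP = (-1.62) × (-5.9%) = +9.5580%
%ΔTR ≈ %ΔP + %ΔQ = (-5.9%) + (+9.5580%) = +3.6580%

+3.66%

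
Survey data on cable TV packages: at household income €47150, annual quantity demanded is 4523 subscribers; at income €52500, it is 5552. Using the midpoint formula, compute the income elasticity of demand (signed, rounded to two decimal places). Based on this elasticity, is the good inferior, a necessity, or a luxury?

%ΔQ = (5552 − 4523)/[( 4523 + 5552)/2] = 1029/5037.5 = 0.204267…
%ΔIncome = (52500 − 47150)/[( 47150 + 52500)/2] = 5350/49825 = 0.107375…
E_income = (1029/5037.5) / (5350/49825) = 1.9023…
E_income > 1 ⇒ normal good, luxury.

1.90; luxury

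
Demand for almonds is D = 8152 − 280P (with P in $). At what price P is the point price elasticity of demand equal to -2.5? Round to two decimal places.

20.80

Ed = −280P/(8152 − 280P). Set this equal to -2.5:
280P = 2.5·(8152 − 280P) ⇒ 280P(1 + 2.5) = 2.5·8152
P = 2.5·8152 / (280·3.5) = 20.7959…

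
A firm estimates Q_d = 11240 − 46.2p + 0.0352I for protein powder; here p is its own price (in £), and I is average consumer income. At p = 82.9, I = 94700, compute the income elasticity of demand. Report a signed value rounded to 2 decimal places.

At the given values, Q_d = 11240 − 46.2(82.9) + 0.0352(94700) = 10743.46.
∂Q_d/∂I = 0.0352.
E = (0.0352) × (94700/10743.46) = 0.3102…

0.31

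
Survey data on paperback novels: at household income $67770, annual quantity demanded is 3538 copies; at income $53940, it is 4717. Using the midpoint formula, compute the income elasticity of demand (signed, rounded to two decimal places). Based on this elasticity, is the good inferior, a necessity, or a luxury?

-1.26; inferior

%ΔQ = (4717 − 3538)/[( 3538 + 4717)/2] = 1179/4127.5 = 0.285645…
%ΔIncome = (53940 − 67770)/[( 67770 + 53940)/2] = -13830/60855 = -0.227261…
E_income = (1179/4127.5) / (-13830/60855) = -1.2569…
E_income < 0 ⇒ inferior good.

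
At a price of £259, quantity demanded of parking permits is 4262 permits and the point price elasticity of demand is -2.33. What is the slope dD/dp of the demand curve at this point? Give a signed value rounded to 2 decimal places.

Ed = (dD/dp)·(p/D) ⇒ dD/dp = Ed·D/p = (-2.33)·4262/259 = -38.3415…

-38.34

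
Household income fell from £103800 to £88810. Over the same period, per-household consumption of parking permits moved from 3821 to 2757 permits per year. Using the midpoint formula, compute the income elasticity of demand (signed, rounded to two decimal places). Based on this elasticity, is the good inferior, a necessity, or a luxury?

%ΔQ = (2757 − 3821)/[( 3821 + 2757)/2] = -1064/3289 = -0.323502…
%ΔIncome = (88810 − 103800)/[( 103800 + 88810)/2] = -14990/96305 = -0.155651…
E_income = (-1064/3289) / (-14990/96305) = 2.0783…
E_income > 1 ⇒ normal good, luxury.

2.08; luxury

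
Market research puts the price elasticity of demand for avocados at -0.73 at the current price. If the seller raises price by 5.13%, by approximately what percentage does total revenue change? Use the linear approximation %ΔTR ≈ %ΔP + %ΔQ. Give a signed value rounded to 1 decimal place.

%ΔQ ≈ Ed × %ΔP = (-0.73) × (+5.13%) = -3.7449%
%ΔTR ≈ %ΔP + %ΔQ = (+5.13%) + (-3.7449%) = +1.3851%

+1.4%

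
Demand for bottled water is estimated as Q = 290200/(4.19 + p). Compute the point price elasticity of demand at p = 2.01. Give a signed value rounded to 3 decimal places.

dQ/dp = −290200/(4.19 + p)² = -7549.43. At p = 2.01, Q = 46806.5.
Ed = (dQ/dp)·(p/Q) = (-7549.43) × (2.01/46806.5) = -0.32419…

-0.324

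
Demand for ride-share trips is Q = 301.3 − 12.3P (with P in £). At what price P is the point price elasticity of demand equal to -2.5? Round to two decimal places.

17.50

Ed = −12.3P/(301.3 − 12.3P). Set this equal to -2.5:
12.3P = 2.5·(301.3 − 12.3P) ⇒ 12.3P(1 + 2.5) = 2.5·301.3
P = 2.5·301.3 / (12.3·3.5) = 17.4970…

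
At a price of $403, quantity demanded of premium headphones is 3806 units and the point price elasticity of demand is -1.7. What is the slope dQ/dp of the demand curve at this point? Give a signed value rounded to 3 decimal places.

Ed = (dQ/dp)·(p/Q) ⇒ dQ/dp = Ed·Q/p = (-1.7)·3806/403 = -16.05508…

-16.055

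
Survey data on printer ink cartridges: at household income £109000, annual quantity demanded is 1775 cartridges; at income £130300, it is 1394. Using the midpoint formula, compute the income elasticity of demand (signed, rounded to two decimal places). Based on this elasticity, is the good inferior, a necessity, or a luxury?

%ΔQ = (1394 − 1775)/[( 1775 + 1394)/2] = -381/1584.5 = -0.240454…
%ΔIncome = (130300 − 109000)/[( 109000 + 130300)/2] = 21300/119650 = 0.178019…
E_income = (-381/1584.5) / (21300/119650) = -1.3507…
E_income < 0 ⇒ inferior good.

-1.35; inferior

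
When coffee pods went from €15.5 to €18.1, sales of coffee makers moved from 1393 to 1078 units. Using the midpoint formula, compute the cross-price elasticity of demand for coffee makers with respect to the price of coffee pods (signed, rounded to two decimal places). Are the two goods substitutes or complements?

-1.65; complements

%ΔQ_{coffee makers} = (1078 − 1393)/avg = -315/1235.5 = -0.254957…
%ΔP_{coffee pods} = (18.1 − 15.5)/avg = 2.6/16.8 = 0.154761…
E_cross = (-315/1235.5) / (2.6/16.8) = -1.6474…
E_cross < 0 ⇒ the goods are complements.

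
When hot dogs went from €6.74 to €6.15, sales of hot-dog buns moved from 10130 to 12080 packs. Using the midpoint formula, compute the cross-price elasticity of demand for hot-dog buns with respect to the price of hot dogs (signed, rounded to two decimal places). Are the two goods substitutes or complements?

-1.92; complements

%ΔQ_{hot-dog buns} = (12080 − 10130)/avg = 1950/11105 = 0.175596…
%ΔP_{hot dogs} = (6.15 − 6.74)/avg = -0.59/6.445 = -0.091543…
E_cross = (1950/11105) / (-0.59/6.445) = -1.9181…
E_cross < 0 ⇒ the goods are complements.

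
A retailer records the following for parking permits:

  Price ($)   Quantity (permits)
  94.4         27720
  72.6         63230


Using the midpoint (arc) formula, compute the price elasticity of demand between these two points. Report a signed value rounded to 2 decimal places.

%ΔQ = (63230 − 27720) / [(27720 + 63230)/2] = 35510/45475 = 0.780868…
%ΔP = (72.6 − 94.4) / [(94.4 + 72.6)/2] = -21.8/83.5 = -0.261077…
Arc Ed = %ΔQ / %ΔP = (35510/45475) / (-21.8/83.5) = -2.9909…

-2.99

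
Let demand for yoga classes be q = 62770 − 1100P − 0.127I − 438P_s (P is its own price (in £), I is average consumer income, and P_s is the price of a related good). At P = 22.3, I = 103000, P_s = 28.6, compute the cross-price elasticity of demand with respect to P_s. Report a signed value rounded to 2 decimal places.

At the given values, q = 62770 − 1100(22.3) − 0.127(103000) − 438(28.6) = 12632.2.
∂q/∂P_s = -438.
E = (-438) × (28.6/12632.2) = -0.9916…

-0.99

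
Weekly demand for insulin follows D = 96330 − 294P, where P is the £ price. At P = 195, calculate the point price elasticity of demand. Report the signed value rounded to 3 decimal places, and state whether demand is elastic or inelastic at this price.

-1.470; elastic

dD/dP = −294. At P = 195, D = 96330 − 294(195) = 39000.
Ed = (dD/dP)·(P/D) = −294 × (195/39000) = -1.47
|Ed| = 1.470 > 1, so demand is elastic.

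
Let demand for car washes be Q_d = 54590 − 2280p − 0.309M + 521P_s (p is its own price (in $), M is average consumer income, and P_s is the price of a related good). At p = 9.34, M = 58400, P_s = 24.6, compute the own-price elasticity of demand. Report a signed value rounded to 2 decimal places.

-0.76

At the given values, Q_d = 54590 − 2280(9.34) − 0.309(58400) + 521(24.6) = 28065.8.
∂Q_d/∂p = −2280.
E = (-2280) × (9.34/28065.8) = -0.7587…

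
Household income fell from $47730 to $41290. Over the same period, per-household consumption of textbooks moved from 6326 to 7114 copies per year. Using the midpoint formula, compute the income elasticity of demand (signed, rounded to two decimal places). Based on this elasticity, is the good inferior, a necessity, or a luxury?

-0.81; inferior

%ΔQ = (7114 − 6326)/[( 6326 + 7114)/2] = 788/6720 = 0.117261…
%ΔIncome = (41290 − 47730)/[( 47730 + 41290)/2] = -6440/44510 = -0.144686…
E_income = (788/6720) / (-6440/44510) = -0.8104…
E_income < 0 ⇒ inferior good.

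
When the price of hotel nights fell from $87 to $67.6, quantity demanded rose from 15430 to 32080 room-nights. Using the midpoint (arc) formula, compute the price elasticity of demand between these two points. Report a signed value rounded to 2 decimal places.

-2.79

%ΔQ = (32080 − 15430) / [(15430 + 32080)/2] = 16650/23755 = 0.700905…
%ΔP = (67.6 − 87) / [(87 + 67.6)/2] = -19.4/77.3 = -0.250970…
Arc Ed = %ΔQ / %ΔP = (16650/23755) / (-19.4/77.3) = -2.7927…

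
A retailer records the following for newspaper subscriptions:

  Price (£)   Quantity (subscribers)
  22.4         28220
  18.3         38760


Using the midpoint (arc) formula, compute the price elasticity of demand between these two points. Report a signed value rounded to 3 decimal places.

%ΔQ = (38760 − 28220) / [(28220 + 38760)/2] = 10540/33490 = 0.314720…
%ΔP = (18.3 − 22.4) / [(22.4 + 18.3)/2] = -4.1/20.35 = -0.201474…
Arc Ed = %ΔQ / %ΔP = (10540/33490) / (-4.1/20.35) = -1.56208…

-1.562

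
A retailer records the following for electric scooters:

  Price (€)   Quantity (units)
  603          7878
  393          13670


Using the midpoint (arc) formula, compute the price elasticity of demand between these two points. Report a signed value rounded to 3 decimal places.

%ΔQ = (13670 − 7878) / [(7878 + 13670)/2] = 5792/10774 = 0.537590…
%ΔP = (393 − 603) / [(603 + 393)/2] = -210/498 = -0.421686…
Arc Ed = %ΔQ / %ΔP = (5792/10774) / (-210/498) = -1.27485…

-1.275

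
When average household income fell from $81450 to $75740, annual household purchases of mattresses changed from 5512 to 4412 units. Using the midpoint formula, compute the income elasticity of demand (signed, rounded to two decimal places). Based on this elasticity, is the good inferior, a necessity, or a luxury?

%ΔQ = (4412 − 5512)/[( 5512 + 4412)/2] = -1100/4962 = -0.221684…
%ΔIncome = (75740 − 81450)/[( 81450 + 75740)/2] = -5710/78595 = -0.072650…
E_income = (-1100/4962) / (-5710/78595) = 3.0513…
E_income > 1 ⇒ normal good, luxury.

3.05; luxury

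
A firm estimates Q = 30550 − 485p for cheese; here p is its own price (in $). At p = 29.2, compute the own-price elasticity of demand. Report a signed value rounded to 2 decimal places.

-0.86

At the given values, Q = 30550 − 485(29.2) = 16388.
∂Q/∂p = −485.
E = (-485) × (29.2/16388) = -0.8641…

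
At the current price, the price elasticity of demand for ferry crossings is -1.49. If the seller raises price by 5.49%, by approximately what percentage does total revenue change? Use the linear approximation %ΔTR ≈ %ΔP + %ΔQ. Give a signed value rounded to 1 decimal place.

-2.7%

%ΔQ ≈ Ed × %ΔP = (-1.49) × (+5.49%) = -8.1801%
%ΔTR ≈ %ΔP + %ΔQ = (+5.49%) + (-8.1801%) = -2.6901%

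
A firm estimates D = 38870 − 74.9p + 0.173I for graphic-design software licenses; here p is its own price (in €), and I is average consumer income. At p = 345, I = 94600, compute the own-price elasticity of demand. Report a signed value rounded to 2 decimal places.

At the given values, D = 38870 − 74.9(345) + 0.173(94600) = 29395.3.
∂D/∂p = −74.9.
E = (-74.9) × (345/29395.3) = -0.8790…

-0.88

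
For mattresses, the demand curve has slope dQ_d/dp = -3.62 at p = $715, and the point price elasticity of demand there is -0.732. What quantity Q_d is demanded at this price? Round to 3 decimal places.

3535.929

Ed = (dQ_d/dp)·(p/Q_d) ⇒ Q_d = (dQ_d/dp)·p/Ed = (-3.62)·715/(-0.732) = 3535.92896…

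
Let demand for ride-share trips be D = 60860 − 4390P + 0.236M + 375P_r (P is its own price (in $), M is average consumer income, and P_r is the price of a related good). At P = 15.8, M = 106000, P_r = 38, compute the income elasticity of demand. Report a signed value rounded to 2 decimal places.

0.81

At the given values, D = 60860 − 4390(15.8) + 0.236(106000) + 375(38) = 30764.
∂D/∂M = 0.236.
E = (0.236) × (106000/30764) = 0.8131…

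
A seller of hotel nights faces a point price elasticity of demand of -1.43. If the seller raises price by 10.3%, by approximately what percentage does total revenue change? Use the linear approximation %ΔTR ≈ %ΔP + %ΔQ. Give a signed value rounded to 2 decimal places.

-4.43%

%ΔQ ≈ Ed × %ΔP = (-1.43) × (+10.3%) = -14.7290%
%ΔTR ≈ %ΔP + %ΔQ = (+10.3%) + (-14.7290%) = -4.4290%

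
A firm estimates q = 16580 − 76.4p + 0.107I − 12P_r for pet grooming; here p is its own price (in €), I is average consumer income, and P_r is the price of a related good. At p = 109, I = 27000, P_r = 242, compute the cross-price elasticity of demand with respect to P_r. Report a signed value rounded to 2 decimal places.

-0.35

At the given values, q = 16580 − 76.4(109) + 0.107(27000) − 12(242) = 8237.4.
∂q/∂P_r = -12.
E = (-12) × (242/8237.4) = -0.3525…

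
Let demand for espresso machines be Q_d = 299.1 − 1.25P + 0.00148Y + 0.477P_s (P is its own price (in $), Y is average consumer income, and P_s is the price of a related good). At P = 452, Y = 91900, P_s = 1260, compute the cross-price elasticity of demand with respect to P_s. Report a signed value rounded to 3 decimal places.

1.276

At the given values, Q_d = 299.1 − 1.25(452) + 0.00148(91900) + 0.477(1260) = 471.132.
∂Q_d/∂P_s = 0.477.
E = (0.477) × (1260/471.132) = 1.27569…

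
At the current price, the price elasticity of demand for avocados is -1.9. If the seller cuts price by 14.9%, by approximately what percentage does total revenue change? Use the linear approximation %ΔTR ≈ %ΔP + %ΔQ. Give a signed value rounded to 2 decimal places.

+13.41%

%ΔQ ≈ Ed × %ΔP = (-1.9) × (-14.9%) = +28.3100%
%ΔTR ≈ %ΔP + %ΔQ = (-14.9%) + (+28.3100%) = +13.4100%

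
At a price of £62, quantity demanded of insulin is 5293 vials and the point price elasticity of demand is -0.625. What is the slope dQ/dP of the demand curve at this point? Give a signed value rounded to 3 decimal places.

Ed = (dQ/dP)·(P/Q) ⇒ dQ/dP = Ed·Q/P = (-0.625)·5293/62 = -53.35685…

-53.357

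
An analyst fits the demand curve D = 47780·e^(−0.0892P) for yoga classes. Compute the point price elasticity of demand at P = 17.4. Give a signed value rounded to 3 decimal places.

dD/dP = −0.0892·D = -902.716. At P = 17.4, D = 10120.1.
Ed = (dD/dP)·(P/D) = (-902.716) × (17.4/10120.1) = -1.55208

-1.552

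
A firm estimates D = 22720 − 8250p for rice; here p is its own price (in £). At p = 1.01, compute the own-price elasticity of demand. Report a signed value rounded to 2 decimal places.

At the given values, D = 22720 − 8250(1.01) = 14387.5.
∂D/∂p = −8250.
E = (-8250) × (1.01/14387.5) = -0.5791…

-0.58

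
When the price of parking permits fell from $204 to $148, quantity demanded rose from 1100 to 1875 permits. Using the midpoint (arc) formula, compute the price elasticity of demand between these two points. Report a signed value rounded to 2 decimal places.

-1.64

%ΔQ = (1875 − 1100) / [(1100 + 1875)/2] = 775/1487.5 = 0.521008…
%ΔP = (148 − 204) / [(204 + 148)/2] = -56/176 = -0.318181…
Arc Ed = %ΔQ / %ΔP = (775/1487.5) / (-56/176) = -1.6374…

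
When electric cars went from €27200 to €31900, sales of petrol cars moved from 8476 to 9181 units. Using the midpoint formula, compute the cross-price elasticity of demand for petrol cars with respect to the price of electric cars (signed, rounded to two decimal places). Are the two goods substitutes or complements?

%ΔQ_{petrol cars} = (9181 − 8476)/avg = 705/8828.5 = 0.079855…
%ΔP_{electric cars} = (31900 − 27200)/avg = 4700/29550 = 0.159052…
E_cross = (705/8828.5) / (4700/29550) = 0.5020…
E_cross > 0 ⇒ the goods are substitutes.

0.50; substitutes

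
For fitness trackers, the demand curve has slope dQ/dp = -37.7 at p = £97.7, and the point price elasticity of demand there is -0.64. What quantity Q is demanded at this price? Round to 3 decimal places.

5755.141

Ed = (dQ/dp)·(p/Q) ⇒ Q = (dQ/dp)·p/Ed = (-37.7)·97.7/(-0.64) = 5755.14062…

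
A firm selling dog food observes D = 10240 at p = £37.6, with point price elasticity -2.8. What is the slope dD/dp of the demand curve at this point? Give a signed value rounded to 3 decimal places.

Ed = (dD/dp)·(p/D) ⇒ dD/dp = Ed·D/p = (-2.8)·10240/37.6 = -762.55319…

-762.553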